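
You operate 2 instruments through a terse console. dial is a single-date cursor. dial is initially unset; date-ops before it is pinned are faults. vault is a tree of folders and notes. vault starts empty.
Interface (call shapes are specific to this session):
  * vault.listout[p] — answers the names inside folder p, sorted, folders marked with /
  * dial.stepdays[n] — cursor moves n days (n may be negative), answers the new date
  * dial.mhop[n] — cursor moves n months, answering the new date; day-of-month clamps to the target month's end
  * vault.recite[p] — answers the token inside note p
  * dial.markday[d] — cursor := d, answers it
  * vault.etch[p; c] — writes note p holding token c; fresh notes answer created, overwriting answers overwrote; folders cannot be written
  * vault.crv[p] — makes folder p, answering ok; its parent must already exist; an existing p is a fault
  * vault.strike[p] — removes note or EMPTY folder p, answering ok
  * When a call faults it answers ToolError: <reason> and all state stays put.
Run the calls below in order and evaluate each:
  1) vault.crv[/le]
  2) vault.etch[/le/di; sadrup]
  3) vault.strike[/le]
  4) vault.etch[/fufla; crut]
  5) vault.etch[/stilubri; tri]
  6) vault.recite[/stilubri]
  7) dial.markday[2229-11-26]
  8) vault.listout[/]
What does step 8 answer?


→ vault.crv(p: /le)
← ok
→ vault.etch(p: /le/di, c: sadrup)
← created
→ vault.strike(p: /le)
← ToolError: not empty
→ vault.etch(p: /fufla, c: crut)
← created
→ vault.etch(p: /stilubri, c: tri)
← created
→ vault.recite(p: /stilubri)
← tri
→ dial.markday(d: 2229-11-26)
← 2229-11-26
→ vault.listout(p: /)
← [fufla, le/, stilubri]

Answer: [fufla, le/, stilubri]


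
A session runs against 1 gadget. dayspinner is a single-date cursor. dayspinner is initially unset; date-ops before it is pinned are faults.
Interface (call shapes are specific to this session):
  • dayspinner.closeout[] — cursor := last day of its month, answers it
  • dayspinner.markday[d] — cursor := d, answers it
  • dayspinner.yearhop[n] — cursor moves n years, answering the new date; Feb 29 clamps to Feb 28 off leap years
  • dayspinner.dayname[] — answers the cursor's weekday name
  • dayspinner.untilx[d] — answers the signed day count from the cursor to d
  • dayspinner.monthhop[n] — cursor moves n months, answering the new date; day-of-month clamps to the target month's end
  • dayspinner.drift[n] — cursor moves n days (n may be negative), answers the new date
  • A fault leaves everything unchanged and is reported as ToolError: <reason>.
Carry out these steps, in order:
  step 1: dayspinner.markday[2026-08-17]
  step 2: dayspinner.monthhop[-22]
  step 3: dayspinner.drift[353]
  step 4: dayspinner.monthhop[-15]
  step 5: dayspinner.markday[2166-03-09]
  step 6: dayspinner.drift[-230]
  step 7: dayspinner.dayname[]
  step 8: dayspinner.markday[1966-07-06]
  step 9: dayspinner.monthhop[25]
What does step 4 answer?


-- 1. dayspinner.markday(d=2026-08-17) ~> 2026-08-17
-- 2. dayspinner.monthhop(n=-22) ~> 2024-10-17
-- 3. dayspinner.drift(n=353) ~> 2025-10-05
-- 4. dayspinner.monthhop(n=-15) ~> 2024-07-05
-- 5. dayspinner.markday(d=2166-03-09) ~> 2166-03-09
-- 6. dayspinner.drift(n=-230) ~> 2165-07-22
-- 7. dayspinner.dayname() ~> Monday
-- 8. dayspinner.markday(d=1966-07-06) ~> 1966-07-06
-- 9. dayspinner.monthhop(n=25) ~> 1968-08-06

Answer: 2024-07-05


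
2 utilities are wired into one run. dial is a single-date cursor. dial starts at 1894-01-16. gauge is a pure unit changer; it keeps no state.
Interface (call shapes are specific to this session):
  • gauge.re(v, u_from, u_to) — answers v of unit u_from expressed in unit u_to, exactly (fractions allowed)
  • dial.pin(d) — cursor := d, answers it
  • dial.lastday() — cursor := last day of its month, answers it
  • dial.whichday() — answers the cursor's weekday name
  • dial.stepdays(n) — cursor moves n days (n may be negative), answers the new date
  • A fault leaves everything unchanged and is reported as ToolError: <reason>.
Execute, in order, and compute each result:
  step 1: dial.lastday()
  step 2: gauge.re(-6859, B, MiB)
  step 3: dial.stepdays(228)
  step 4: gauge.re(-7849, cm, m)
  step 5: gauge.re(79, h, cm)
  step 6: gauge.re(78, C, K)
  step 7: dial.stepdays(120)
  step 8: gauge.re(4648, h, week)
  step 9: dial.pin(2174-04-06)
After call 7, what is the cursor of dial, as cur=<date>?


Answer: cur=1895-01-14

Derivation:
I invoke dial.lastday, giving 1894-01-31.
Then gauge.re on -6859, B, MiB, which returns -6859/1048576.
Invoking dial.stepdays on 228, — result: 1894-09-16.
Using gauge.re on -7849, cm, m, yielding -7849/100.
Next I call gauge.re on 79, h, cm, and get ToolError: incompatible units.
Then gauge.re on 78, C, K, yielding 7023/20.
Calling dial.stepdays on 120, and see 1895-01-14.
I run gauge.re on 4648, h, week: 83/3.
I use dial.pin on 2174-04-06: 2174-04-06.


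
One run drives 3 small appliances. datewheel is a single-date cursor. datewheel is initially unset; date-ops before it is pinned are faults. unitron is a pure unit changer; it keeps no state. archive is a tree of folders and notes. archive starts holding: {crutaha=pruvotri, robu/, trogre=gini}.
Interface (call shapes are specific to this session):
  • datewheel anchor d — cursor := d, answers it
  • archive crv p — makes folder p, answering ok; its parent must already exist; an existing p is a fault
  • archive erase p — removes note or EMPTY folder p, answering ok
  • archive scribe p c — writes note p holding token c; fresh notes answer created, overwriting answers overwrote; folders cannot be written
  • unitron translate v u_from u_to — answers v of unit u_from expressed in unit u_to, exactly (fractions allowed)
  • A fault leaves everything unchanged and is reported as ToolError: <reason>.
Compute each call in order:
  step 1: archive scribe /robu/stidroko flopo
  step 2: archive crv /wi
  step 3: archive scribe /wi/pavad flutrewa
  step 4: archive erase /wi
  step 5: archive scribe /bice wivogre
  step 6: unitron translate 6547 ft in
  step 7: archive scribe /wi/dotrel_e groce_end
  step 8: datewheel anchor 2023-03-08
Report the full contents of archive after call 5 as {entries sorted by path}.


Answer: {bice=wivogre, crutaha=pruvotri, robu/, robu/stidroko=flopo, trogre=gini, wi/, wi/pavad=flutrewa}

Derivation:
>>> archive scribe p='/robu/stidroko' c='flopo'
  created
>>> archive crv p='/wi'
  ok
>>> archive scribe p='/wi/pavad' c='flutrewa'
  created
>>> archive erase p='/wi'
  ToolError: not empty
>>> archive scribe p='/bice' c='wivogre'
  created
>>> unitron translate v='6547' u_from='ft' u_to='in'
  78564
>>> archive scribe p='/wi/dotrel_e' c='groce_end'
  created
>>> datewheel anchor d='2023-03-08'
  2023-03-08


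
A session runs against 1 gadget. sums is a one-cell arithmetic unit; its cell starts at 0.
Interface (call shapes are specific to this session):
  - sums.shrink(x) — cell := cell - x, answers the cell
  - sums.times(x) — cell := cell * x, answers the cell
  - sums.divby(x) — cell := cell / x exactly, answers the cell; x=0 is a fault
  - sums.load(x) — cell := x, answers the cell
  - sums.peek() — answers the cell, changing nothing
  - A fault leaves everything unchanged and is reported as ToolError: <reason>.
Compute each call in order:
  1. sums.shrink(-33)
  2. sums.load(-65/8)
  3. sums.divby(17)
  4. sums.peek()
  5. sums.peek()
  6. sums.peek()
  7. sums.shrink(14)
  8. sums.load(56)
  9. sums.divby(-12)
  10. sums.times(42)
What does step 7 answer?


Answer: -1969/136

Derivation:
>>> sums.shrink x: -33
[out] 33
>>> sums.load x: -65/8
[out] -65/8
>>> sums.divby x: 17
[out] -65/136
>>> sums.peek
[out] -65/136
>>> sums.peek
[out] -65/136
>>> sums.peek
[out] -65/136
>>> sums.shrink x: 14
[out] -1969/136
>>> sums.load x: 56
[out] 56
>>> sums.divby x: -12
[out] -14/3
>>> sums.times x: 42
[out] -196


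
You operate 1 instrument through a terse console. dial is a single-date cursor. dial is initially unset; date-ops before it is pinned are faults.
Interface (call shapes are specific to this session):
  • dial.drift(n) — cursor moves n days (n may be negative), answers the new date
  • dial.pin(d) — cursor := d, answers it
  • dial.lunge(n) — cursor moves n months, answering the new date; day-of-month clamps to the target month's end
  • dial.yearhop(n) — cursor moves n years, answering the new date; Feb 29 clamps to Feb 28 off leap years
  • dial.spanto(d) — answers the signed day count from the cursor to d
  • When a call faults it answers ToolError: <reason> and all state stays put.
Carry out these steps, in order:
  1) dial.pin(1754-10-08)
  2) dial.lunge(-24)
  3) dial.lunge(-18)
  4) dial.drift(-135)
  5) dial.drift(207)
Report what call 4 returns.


Answer: 1750-11-24

Derivation:
$ pin d='1754-10-08'
= 1754-10-08
$ lunge n='-24'
= 1752-10-08
$ lunge n='-18'
= 1751-04-08
$ drift n='-135'
= 1750-11-24
$ drift n='207'
= 1751-06-19


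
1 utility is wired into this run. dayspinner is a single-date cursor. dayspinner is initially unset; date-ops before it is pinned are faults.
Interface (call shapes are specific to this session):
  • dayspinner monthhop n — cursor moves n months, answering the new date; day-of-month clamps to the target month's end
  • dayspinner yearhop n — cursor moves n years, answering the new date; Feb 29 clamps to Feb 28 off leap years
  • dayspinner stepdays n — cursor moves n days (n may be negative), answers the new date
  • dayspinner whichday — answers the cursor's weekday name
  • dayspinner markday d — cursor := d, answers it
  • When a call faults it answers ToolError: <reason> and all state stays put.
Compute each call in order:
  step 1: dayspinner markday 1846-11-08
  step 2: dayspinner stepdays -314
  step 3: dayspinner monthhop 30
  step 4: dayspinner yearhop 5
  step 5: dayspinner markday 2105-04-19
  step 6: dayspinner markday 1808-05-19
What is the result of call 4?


Answer: 1853-06-29

Derivation:
→ dayspinner markday(d=1846-11-08)
← 1846-11-08
→ dayspinner stepdays(n=-314)
← 1845-12-29
→ dayspinner monthhop(n=30)
← 1848-06-29
→ dayspinner yearhop(n=5)
← 1853-06-29
→ dayspinner markday(d=2105-04-19)
← 2105-04-19
→ dayspinner markday(d=1808-05-19)
← 1808-05-19


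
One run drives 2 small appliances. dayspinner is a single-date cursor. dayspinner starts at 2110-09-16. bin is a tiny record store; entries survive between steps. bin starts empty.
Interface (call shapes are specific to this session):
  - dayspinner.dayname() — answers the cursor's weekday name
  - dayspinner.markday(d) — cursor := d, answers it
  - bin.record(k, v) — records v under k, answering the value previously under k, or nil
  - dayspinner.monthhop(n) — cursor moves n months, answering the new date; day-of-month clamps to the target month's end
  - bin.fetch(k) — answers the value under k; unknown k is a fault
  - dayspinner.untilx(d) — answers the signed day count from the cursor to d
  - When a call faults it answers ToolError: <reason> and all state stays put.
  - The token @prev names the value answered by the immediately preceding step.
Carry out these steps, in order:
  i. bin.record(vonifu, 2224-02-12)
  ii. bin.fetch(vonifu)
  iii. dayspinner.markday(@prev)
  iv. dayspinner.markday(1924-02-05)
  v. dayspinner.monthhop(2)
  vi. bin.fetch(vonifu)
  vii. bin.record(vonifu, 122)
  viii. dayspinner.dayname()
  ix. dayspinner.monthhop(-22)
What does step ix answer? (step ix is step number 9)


% bin.record k→vonifu v→2224-02-12
[out] nil
% bin.fetch k→vonifu
[out] 2224-02-12
% dayspinner.markday d→@prev
[out] 2224-02-12
% dayspinner.markday d→1924-02-05
[out] 1924-02-05
% dayspinner.monthhop n→2
[out] 1924-04-05
% bin.fetch k→vonifu
[out] 2224-02-12
% bin.record k→vonifu v→122
[out] 2224-02-12
% dayspinner.dayname
[out] Saturday
% dayspinner.monthhop n→-22
[out] 1922-06-05

Answer: 1922-06-05


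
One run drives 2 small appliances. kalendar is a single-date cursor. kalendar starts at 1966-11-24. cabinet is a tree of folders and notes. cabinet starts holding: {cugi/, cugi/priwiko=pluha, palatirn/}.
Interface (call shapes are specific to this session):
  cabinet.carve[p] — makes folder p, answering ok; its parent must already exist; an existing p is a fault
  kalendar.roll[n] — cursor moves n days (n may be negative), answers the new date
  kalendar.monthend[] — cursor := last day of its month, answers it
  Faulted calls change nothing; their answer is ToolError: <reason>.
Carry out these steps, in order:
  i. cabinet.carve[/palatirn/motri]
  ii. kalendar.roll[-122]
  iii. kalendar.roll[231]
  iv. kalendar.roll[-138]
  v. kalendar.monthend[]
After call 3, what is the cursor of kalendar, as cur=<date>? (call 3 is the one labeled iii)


Answer: cur=1967-03-13

Derivation:
>>> carve p: /palatirn/motri
:: ok
>>> roll n: -122
:: 1966-07-25
>>> roll n: 231
:: 1967-03-13
>>> roll n: -138
:: 1966-10-26
>>> monthend
:: 1966-10-31


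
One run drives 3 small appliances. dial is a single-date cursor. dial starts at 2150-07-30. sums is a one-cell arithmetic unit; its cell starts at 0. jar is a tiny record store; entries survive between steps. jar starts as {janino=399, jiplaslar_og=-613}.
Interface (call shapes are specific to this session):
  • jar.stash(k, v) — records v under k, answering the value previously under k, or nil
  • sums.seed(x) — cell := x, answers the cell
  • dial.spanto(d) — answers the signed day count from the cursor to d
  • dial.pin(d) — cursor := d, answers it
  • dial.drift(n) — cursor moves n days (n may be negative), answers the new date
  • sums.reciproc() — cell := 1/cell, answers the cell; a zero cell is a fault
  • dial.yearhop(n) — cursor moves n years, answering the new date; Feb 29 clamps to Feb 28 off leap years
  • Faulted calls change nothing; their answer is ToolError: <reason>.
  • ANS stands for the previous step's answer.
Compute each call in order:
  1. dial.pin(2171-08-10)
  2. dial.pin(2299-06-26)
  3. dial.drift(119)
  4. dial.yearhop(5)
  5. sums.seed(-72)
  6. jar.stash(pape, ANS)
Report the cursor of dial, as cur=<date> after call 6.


Next I call pin(d→2171-08-10), — result: 2171-08-10.
I use pin(d→2299-06-26): 2299-06-26.
I invoke drift(n→119), → 2299-10-23.
Calling yearhop(n→5), giving 2304-10-23.
Calling seed(x→-72), which returns -72.
Calling stash(k→pape, v→ANS), yielding nil.

Answer: cur=2304-10-23


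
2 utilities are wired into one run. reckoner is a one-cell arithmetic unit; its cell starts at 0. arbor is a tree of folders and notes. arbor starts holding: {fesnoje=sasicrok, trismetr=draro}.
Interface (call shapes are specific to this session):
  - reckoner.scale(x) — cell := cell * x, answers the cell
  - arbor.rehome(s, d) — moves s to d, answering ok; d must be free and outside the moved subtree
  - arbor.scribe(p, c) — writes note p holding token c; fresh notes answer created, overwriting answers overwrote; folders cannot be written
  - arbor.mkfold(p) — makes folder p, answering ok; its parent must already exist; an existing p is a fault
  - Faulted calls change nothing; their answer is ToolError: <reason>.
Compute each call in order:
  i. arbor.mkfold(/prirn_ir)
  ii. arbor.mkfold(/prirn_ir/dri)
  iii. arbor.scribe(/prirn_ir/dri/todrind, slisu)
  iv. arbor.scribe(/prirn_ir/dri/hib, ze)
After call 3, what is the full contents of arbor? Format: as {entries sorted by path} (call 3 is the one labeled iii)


;; arbor.mkfold(p=/prirn_ir) == ok
;; arbor.mkfold(p=/prirn_ir/dri) == ok
;; arbor.scribe(p=/prirn_ir/dri/todrind, c=slisu) == created
;; arbor.scribe(p=/prirn_ir/dri/hib, c=ze) == created

Answer: {fesnoje=sasicrok, prirn_ir/, prirn_ir/dri/, prirn_ir/dri/todrind=slisu, trismetr=draro}


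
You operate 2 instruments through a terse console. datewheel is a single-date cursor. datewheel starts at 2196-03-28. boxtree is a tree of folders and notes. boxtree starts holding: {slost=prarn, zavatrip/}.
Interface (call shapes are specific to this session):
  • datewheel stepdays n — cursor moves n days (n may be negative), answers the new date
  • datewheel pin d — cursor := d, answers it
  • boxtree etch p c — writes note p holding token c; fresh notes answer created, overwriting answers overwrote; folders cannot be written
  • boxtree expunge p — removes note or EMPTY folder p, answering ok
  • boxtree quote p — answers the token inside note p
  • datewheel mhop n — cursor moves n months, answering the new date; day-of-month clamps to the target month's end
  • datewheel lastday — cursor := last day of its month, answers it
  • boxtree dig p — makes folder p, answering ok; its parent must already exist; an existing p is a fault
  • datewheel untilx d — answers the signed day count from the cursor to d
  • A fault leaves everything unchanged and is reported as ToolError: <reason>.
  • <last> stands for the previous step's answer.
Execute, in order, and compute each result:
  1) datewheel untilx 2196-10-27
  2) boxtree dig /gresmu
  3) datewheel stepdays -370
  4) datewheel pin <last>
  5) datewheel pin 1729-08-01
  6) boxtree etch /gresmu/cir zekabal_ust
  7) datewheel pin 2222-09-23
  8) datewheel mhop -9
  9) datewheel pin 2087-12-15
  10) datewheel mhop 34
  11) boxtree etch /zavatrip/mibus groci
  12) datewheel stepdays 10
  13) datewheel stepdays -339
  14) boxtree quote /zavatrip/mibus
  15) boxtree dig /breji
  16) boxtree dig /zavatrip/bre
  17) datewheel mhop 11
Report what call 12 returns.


-- 1. datewheel untilx(d→2196-10-27) : 213
-- 2. boxtree dig(p→/gresmu) : ok
-- 3. datewheel stepdays(n→-370) : 2195-03-24
-- 4. datewheel pin(d→<last>) : 2195-03-24
-- 5. datewheel pin(d→1729-08-01) : 1729-08-01
-- 6. boxtree etch(p→/gresmu/cir, c→zekabal_ust) : created
-- 7. datewheel pin(d→2222-09-23) : 2222-09-23
-- 8. datewheel mhop(n→-9) : 2221-12-23
-- 9. datewheel pin(d→2087-12-15) : 2087-12-15
-- 10. datewheel mhop(n→34) : 2090-10-15
-- 11. boxtree etch(p→/zavatrip/mibus, c→groci) : created
-- 12. datewheel stepdays(n→10) : 2090-10-25
-- 13. datewheel stepdays(n→-339) : 2089-11-20
-- 14. boxtree quote(p→/zavatrip/mibus) : groci
-- 15. boxtree dig(p→/breji) : ok
-- 16. boxtree dig(p→/zavatrip/bre) : ok
-- 17. datewheel mhop(n→11) : 2090-10-20

Answer: 2090-10-25


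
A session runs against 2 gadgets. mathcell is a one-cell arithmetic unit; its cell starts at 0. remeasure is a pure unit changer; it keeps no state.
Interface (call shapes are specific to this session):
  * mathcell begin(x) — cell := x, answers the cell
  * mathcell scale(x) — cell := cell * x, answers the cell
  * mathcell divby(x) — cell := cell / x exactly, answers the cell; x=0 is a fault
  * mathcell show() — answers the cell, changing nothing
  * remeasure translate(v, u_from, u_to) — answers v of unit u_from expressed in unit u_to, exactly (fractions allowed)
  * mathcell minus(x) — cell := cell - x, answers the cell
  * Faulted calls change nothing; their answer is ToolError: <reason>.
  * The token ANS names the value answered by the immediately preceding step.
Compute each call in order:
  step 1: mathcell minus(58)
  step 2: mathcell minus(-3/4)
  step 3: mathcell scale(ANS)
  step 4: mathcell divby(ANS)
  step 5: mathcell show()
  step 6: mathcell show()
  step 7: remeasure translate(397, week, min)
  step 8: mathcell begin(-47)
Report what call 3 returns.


I invoke mathcell minus passing 58, — result: -58.
Invoking mathcell minus passing -3/4, — result: -229/4.
Using mathcell scale passing ANS, — result: 52441/16.
I run mathcell divby passing ANS, and observe 1.
Next I call mathcell show(), which returns 1.
Using mathcell show, → 1.
I run remeasure translate passing 397, week, min, — result: 4001760.
Now I run mathcell begin passing -47, yielding -47.

Answer: 52441/16


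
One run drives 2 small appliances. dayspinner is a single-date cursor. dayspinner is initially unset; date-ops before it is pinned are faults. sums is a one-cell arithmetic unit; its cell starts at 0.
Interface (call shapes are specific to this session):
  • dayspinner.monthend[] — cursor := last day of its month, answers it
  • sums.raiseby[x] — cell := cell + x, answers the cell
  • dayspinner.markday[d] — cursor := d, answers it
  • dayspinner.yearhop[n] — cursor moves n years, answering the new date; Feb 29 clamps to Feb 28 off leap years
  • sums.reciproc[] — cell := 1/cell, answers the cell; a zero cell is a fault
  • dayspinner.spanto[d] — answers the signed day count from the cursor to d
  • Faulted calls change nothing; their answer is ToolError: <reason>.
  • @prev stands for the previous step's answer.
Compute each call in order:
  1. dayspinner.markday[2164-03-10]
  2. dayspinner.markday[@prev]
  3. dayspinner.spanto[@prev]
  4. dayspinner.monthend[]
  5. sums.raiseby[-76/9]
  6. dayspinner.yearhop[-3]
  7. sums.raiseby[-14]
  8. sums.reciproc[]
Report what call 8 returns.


Answer: -9/202

Derivation:
Now I run dayspinner.markday passing 2164-03-10, and observe 2164-03-10.
Then dayspinner.markday passing @prev, giving 2164-03-10.
Now I run dayspinner.spanto passing @prev, and observe 0.
I invoke dayspinner.monthend(), and see 2164-03-31.
I invoke sums.raiseby passing -76/9, → -76/9.
Using dayspinner.yearhop passing -3: 2161-03-31.
I use sums.raiseby passing -14, and get -202/9.
Using sums.reciproc(), and get -9/202.


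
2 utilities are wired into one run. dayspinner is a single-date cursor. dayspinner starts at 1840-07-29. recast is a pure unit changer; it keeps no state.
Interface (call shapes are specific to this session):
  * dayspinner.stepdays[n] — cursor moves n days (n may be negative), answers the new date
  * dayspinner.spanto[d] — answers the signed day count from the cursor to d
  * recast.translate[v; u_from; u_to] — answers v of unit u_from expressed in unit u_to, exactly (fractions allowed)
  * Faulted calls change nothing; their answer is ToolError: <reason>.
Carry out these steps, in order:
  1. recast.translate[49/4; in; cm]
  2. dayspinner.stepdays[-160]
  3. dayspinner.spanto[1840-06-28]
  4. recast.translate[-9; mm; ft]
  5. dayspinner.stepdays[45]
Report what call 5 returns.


Answer: 1840-04-05

Derivation:
Step: recast.translate[v→49/4; u_from→in; u_to→cm]
Result: 6223/200
Step: dayspinner.stepdays[n→-160]
Result: 1840-02-20
Step: dayspinner.spanto[d→1840-06-28]
Result: 129
Step: recast.translate[v→-9; u_from→mm; u_to→ft]
Result: -15/508
Step: dayspinner.stepdays[n→45]
Result: 1840-04-05


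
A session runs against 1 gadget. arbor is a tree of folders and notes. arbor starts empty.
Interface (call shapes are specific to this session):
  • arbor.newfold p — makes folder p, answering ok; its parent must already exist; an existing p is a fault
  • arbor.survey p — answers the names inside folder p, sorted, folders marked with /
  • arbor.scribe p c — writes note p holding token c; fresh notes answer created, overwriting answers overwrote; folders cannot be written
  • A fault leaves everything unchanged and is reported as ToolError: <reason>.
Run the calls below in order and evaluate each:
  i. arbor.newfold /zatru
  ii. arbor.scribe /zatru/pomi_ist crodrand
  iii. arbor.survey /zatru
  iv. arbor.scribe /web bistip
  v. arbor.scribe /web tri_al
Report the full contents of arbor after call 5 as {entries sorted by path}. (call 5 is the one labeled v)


Answer: {web=tri_al, zatru/, zatru/pomi_ist=crodrand}

Derivation:
→ newfold(p='/zatru')
← ok
→ scribe(p='/zatru/pomi_ist', c='crodrand')
← created
→ survey(p='/zatru')
← [pomi_ist]
→ scribe(p='/web', c='bistip')
← created
→ scribe(p='/web', c='tri_al')
← overwrote


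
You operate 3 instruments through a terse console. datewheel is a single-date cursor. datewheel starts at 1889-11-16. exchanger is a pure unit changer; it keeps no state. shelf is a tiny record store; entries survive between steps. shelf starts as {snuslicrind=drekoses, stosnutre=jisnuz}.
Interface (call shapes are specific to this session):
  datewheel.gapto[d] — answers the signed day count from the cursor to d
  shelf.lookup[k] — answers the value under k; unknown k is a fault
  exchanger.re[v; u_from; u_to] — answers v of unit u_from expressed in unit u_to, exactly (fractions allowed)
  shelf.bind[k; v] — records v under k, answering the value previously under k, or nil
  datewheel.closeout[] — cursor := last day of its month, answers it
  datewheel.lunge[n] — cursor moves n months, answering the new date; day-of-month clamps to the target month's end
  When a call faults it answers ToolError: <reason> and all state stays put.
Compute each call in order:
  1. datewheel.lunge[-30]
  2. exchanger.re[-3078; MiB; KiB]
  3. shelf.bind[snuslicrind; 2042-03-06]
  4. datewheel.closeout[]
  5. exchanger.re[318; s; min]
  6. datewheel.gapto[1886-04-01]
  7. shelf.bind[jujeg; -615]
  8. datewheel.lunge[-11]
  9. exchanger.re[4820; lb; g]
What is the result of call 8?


Answer: 1886-06-30

Derivation:
Next I call datewheel.lunge(n='-30'), which returns 1887-05-16.
I invoke exchanger.re(v='-3078', u_from='MiB', u_to='KiB'), which returns -3151872.
Now I run shelf.bind(k='snuslicrind', v='2042-03-06'): drekoses.
I run datewheel.closeout, which returns 1887-05-31.
Using exchanger.re(v='318', u_from='s', u_to='min'), giving 53/10.
I invoke datewheel.gapto(d='1886-04-01'), — result: -425.
I invoke shelf.bind(k='jujeg', v='-615'), and see nil.
I use datewheel.lunge(n='-11'): 1886-06-30.
Using exchanger.re(v='4820', u_from='lb', u_to='g'), giving 10931576117/5000.


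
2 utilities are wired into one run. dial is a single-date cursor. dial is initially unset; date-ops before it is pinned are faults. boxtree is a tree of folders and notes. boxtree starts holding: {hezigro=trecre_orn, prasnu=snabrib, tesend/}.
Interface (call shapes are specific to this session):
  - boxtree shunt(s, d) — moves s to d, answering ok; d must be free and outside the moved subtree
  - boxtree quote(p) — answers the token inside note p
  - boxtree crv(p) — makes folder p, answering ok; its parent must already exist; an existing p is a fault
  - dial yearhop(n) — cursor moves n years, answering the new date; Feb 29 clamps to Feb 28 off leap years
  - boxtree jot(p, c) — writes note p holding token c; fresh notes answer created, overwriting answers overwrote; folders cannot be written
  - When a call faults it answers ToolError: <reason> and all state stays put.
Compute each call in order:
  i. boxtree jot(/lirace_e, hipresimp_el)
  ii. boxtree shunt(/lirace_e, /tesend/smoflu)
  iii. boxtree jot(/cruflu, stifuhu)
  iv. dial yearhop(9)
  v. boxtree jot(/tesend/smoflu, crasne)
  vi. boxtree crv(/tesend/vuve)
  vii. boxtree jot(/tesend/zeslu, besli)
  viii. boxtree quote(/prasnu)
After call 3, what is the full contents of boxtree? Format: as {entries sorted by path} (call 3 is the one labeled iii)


>>> boxtree jot p='/lirace_e' c='hipresimp_el'
:: created
>>> boxtree shunt s='/lirace_e' d='/tesend/smoflu'
:: ok
>>> boxtree jot p='/cruflu' c='stifuhu'
:: created
>>> dial yearhop n='9'
:: ToolError: no date set
>>> boxtree jot p='/tesend/smoflu' c='crasne'
:: overwrote
>>> boxtree crv p='/tesend/vuve'
:: ok
>>> boxtree jot p='/tesend/zeslu' c='besli'
:: created
>>> boxtree quote p='/prasnu'
:: snabrib

Answer: {cruflu=stifuhu, hezigro=trecre_orn, prasnu=snabrib, tesend/, tesend/smoflu=hipresimp_el}


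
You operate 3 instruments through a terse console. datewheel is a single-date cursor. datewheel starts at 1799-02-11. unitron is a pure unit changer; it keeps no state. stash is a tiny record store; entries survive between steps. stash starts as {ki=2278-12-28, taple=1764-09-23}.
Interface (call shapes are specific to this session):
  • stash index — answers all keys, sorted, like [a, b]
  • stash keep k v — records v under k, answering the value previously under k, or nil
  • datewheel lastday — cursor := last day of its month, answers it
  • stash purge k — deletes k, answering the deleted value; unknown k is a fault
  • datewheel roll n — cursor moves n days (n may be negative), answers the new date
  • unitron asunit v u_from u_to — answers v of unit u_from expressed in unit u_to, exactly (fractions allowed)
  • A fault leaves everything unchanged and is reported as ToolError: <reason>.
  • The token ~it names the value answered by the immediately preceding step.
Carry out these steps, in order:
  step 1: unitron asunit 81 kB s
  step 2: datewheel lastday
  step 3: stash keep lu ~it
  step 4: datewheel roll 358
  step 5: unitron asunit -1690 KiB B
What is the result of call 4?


Answer: 1800-02-21

Derivation:
I try unitron asunit(v→81, u_from→kB, u_to→s), and get ToolError: incompatible units.
Invoking datewheel lastday(), which returns 1799-02-28.
Calling stash keep(k→lu, v→~it), — result: nil.
Calling datewheel roll(n→358), yielding 1800-02-21.
Now I run unitron asunit(v→-1690, u_from→KiB, u_to→B), giving -1730560.


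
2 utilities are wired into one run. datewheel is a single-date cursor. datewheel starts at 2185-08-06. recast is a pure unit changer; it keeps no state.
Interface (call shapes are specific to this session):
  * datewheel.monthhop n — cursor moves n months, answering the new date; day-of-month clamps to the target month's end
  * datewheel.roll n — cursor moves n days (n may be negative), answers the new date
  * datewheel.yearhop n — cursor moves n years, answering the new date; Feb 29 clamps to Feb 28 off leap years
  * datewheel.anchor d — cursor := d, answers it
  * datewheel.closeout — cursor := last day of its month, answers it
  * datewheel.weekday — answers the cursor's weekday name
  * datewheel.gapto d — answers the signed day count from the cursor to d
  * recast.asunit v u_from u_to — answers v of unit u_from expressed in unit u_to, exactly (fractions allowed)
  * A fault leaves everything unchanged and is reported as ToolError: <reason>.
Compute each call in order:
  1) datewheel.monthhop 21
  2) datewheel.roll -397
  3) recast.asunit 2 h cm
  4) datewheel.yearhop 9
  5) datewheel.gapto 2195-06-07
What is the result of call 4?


>> datewheel.monthhop(n=21)
<< 2187-05-06
>> datewheel.roll(n=-397)
<< 2186-04-04
>> recast.asunit(v=2, u_from=h, u_to=cm)
<< ToolError: incompatible units
>> datewheel.yearhop(n=9)
<< 2195-04-04
>> datewheel.gapto(d=2195-06-07)
<< 64

Answer: 2195-04-04


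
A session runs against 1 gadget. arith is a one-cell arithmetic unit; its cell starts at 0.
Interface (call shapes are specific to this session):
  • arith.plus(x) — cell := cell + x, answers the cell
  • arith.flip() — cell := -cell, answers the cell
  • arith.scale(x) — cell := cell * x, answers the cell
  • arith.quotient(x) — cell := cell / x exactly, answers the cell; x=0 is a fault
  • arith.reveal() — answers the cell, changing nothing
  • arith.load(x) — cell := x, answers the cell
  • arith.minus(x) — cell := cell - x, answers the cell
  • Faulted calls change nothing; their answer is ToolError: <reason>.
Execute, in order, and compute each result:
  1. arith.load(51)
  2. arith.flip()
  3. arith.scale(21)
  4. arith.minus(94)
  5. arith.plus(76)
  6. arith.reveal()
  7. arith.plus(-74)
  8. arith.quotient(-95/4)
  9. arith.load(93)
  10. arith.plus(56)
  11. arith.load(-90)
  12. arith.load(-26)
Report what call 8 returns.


Answer: 4652/95

Derivation:
-- load(x: 51) == 51
-- flip() == -51
-- scale(x: 21) == -1071
-- minus(x: 94) == -1165
-- plus(x: 76) == -1089
-- reveal() == -1089
-- plus(x: -74) == -1163
-- quotient(x: -95/4) == 4652/95
-- load(x: 93) == 93
-- plus(x: 56) == 149
-- load(x: -90) == -90
-- load(x: -26) == -26


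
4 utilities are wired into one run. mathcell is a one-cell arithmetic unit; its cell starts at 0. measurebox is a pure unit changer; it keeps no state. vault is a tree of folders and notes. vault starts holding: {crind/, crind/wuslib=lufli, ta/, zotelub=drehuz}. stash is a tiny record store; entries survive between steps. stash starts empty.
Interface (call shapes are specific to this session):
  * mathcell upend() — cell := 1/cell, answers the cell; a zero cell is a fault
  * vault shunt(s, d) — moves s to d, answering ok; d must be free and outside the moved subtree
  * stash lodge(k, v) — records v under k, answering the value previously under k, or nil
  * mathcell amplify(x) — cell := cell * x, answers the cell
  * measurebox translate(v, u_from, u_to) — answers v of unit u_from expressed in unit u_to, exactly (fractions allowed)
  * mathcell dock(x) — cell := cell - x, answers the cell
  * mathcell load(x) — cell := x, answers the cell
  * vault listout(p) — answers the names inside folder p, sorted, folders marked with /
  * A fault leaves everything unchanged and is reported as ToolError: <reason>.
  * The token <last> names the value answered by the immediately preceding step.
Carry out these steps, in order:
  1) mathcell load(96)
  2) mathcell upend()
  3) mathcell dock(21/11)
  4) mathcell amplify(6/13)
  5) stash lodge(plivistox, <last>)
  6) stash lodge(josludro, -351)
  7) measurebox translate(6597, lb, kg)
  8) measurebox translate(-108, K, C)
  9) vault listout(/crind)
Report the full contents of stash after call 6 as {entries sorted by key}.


Answer: {josludro=-351, plivistox=-2005/2288}

Derivation:
·→ mathcell load(x='96')
·← 96
·→ mathcell upend()
·← 1/96
·→ mathcell dock(x='21/11')
·← -2005/1056
·→ mathcell amplify(x='6/13')
·← -2005/2288
·→ stash lodge(k='plivistox', v='<last>')
·← nil
·→ stash lodge(k='josludro', v='-351')
·← nil
·→ measurebox translate(v='6597', u_from='lb', u_to='kg')
·← 299234886489/100000000
·→ measurebox translate(v='-108', u_from='K', u_to='C')
·← -7623/20
·→ vault listout(p='/crind')
·← [wuslib]


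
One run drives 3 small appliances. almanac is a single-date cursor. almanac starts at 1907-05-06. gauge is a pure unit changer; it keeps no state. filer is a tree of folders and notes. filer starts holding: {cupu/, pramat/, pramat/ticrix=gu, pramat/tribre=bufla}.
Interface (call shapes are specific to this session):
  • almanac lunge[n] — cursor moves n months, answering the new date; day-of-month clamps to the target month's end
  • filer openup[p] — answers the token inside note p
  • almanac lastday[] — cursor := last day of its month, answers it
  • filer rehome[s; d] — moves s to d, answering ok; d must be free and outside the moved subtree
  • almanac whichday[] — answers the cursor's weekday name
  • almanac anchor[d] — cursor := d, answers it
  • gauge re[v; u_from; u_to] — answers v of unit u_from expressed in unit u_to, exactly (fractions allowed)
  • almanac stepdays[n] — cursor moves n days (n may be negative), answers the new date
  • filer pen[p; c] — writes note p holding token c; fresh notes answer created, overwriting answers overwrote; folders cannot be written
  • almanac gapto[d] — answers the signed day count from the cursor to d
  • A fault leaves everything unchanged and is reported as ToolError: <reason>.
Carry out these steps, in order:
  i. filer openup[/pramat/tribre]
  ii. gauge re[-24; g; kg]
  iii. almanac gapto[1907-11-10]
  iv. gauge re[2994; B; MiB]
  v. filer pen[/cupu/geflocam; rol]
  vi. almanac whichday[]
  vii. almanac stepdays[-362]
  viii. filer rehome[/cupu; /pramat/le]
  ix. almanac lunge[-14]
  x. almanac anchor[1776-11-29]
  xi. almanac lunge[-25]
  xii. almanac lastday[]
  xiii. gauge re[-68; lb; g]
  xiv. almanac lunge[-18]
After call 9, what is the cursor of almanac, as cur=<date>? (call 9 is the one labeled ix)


Answer: cur=1905-03-09

Derivation:
[in] filer openup /pramat/tribre
  bufla
[in] gauge re -24 g kg
  -3/125
[in] almanac gapto 1907-11-10
  188
[in] gauge re 2994 B MiB
  1497/524288
[in] filer pen /cupu/geflocam rol
  created
[in] almanac whichday
  Monday
[in] almanac stepdays -362
  1906-05-09
[in] filer rehome /cupu /pramat/le
  ok
[in] almanac lunge -14
  1905-03-09
[in] almanac anchor 1776-11-29
  1776-11-29
[in] almanac lunge -25
  1774-10-29
[in] almanac lastday
  1774-10-31
[in] gauge re -68 lb g
  -771107029/25000
[in] almanac lunge -18
  1773-04-30


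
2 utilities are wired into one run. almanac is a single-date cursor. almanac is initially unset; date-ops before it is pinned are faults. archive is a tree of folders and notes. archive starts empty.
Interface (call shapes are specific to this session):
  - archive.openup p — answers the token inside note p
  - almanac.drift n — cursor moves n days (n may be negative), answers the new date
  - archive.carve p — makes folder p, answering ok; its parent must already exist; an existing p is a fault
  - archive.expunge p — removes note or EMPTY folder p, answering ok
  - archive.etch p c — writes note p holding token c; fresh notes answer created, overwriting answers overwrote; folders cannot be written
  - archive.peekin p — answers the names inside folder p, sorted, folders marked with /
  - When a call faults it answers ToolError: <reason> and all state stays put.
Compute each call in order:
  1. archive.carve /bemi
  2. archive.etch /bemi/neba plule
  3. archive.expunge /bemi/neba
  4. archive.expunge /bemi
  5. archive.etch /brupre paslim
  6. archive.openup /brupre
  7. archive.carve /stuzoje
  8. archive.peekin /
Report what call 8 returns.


Answer: [brupre, stuzoje/]

Derivation:
-- archive.carve(p: /bemi) => ok
-- archive.etch(p: /bemi/neba, c: plule) => created
-- archive.expunge(p: /bemi/neba) => ok
-- archive.expunge(p: /bemi) => ok
-- archive.etch(p: /brupre, c: paslim) => created
-- archive.openup(p: /brupre) => paslim
-- archive.carve(p: /stuzoje) => ok
-- archive.peekin(p: /) => [brupre, stuzoje/]


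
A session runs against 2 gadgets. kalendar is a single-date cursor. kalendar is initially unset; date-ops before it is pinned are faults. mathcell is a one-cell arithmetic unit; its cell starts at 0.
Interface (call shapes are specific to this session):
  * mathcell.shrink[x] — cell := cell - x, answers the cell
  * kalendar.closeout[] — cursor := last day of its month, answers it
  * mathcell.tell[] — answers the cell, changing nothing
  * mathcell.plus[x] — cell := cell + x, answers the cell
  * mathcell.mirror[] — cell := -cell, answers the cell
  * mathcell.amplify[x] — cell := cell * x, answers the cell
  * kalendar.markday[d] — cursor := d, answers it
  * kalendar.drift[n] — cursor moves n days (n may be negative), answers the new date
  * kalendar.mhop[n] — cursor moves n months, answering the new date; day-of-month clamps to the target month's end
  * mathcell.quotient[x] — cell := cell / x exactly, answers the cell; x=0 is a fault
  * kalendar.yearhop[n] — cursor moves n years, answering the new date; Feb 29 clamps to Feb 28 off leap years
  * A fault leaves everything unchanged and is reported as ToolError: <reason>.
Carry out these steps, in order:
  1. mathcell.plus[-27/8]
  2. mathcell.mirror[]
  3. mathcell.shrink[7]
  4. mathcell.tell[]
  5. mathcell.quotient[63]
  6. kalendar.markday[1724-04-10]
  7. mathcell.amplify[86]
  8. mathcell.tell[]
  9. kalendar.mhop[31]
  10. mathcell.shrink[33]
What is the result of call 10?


Answer: -9563/252

Derivation:
Act: mathcell.plus[-27/8]
Obs: -27/8
Act: mathcell.mirror[]
Obs: 27/8
Act: mathcell.shrink[7]
Obs: -29/8
Act: mathcell.tell[]
Obs: -29/8
Act: mathcell.quotient[63]
Obs: -29/504
Act: kalendar.markday[1724-04-10]
Obs: 1724-04-10
Act: mathcell.amplify[86]
Obs: -1247/252
Act: mathcell.tell[]
Obs: -1247/252
Act: kalendar.mhop[31]
Obs: 1726-11-10
Act: mathcell.shrink[33]
Obs: -9563/252


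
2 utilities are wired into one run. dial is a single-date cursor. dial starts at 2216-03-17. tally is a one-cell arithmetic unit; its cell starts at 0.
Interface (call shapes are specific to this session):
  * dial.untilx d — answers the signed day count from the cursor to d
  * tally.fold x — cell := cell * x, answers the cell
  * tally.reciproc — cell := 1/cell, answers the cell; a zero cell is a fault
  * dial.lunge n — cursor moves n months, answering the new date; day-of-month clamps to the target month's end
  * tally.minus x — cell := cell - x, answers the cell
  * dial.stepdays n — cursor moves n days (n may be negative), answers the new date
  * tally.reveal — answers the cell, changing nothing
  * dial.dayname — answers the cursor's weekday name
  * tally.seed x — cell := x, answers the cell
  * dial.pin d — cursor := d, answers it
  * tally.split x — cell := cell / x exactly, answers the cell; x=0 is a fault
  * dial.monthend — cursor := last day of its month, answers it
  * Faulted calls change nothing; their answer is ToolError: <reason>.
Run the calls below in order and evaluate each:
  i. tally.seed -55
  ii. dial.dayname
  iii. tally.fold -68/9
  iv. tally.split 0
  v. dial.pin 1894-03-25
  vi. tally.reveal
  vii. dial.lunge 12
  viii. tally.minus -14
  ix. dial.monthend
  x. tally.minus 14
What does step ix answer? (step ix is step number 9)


-> seed(-55)
<- -55
-> dayname()
<- Sunday
-> fold(-68/9)
<- 3740/9
-> split(0)
<- ToolError: division by zero
-> pin(1894-03-25)
<- 1894-03-25
-> reveal()
<- 3740/9
-> lunge(12)
<- 1895-03-25
-> minus(-14)
<- 3866/9
-> monthend()
<- 1895-03-31
-> minus(14)
<- 3740/9

Answer: 1895-03-31
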